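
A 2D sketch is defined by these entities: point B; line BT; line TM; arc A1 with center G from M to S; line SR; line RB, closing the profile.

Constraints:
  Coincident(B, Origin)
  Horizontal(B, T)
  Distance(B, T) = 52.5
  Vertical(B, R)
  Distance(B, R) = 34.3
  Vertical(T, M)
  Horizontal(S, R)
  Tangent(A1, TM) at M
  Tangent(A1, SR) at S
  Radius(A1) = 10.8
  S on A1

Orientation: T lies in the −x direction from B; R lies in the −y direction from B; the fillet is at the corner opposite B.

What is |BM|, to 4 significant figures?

57.52

The virtual corner opposite B is at (-52.50, -34.30). Since A1 is tangent to TM there, GM ⟂ TM and tangency of A1 to SR means the radius GS is perpendicular to SR, with radius 10.8, so the center G sits 10.8 in from both sides at G = (-41.70, -23.50). That places the tangent points at M = (-52.50, -23.50) on TM and S = (-41.70, -34.30) on SR. Then |BM| = |M − B| = 57.52.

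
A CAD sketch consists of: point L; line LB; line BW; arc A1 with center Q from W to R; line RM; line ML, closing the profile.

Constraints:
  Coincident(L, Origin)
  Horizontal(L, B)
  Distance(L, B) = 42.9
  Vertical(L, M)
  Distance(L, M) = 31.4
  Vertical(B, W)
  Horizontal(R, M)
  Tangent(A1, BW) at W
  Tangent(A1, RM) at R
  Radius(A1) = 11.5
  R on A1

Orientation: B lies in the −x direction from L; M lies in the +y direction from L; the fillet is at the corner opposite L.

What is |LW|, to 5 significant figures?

47.291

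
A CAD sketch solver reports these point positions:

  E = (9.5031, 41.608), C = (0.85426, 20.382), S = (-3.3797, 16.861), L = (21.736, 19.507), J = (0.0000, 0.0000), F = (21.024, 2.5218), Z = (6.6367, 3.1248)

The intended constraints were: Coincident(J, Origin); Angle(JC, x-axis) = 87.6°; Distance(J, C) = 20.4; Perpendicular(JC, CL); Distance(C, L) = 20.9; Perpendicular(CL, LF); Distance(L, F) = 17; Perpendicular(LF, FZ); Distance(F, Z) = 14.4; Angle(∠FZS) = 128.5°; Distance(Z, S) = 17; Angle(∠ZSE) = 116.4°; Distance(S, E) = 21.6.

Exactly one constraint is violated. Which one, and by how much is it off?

Distance(S, E) = 21.6 — off by 6.30.

J = (0.00, 0.00) ✓; JC at 87.60° ✓; |JC| = 20.40 ✓; ∠(JC, CL) = 90.00° ✓; |CL| = 20.90 ✓; ∠(CL, LF) = 90.00° ✓; |LF| = 17.00 ✓; ∠(LF, FZ) = 90.00° ✓; |FZ| = 14.40 ✓; ∠FZS = 128.5° ✓; |ZS| = 17.00 ✓; ∠ZSE = 116.4° ✓; |SE| = 27.90 ✗.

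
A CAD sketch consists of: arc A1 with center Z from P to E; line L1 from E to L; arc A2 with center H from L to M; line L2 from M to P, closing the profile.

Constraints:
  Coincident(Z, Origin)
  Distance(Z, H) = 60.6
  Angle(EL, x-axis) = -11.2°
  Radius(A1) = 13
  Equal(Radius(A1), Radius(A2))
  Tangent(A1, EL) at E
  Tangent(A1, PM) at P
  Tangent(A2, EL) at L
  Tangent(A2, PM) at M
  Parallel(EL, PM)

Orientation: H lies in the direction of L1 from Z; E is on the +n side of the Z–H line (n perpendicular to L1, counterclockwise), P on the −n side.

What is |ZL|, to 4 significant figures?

61.98

Tangency of A1 to both parallel lines with radius 13.0 puts E and P at Z ± 13.0·n: E = (2.525, 12.75), P = (-2.525, -12.75). Equal radii place L and M the same way about H: L = H + 13.0·n = (61.97, 0.9818), M = H − 13.0·n = (56.92, -24.52). Then |ZL| = |L − Z| = 61.98.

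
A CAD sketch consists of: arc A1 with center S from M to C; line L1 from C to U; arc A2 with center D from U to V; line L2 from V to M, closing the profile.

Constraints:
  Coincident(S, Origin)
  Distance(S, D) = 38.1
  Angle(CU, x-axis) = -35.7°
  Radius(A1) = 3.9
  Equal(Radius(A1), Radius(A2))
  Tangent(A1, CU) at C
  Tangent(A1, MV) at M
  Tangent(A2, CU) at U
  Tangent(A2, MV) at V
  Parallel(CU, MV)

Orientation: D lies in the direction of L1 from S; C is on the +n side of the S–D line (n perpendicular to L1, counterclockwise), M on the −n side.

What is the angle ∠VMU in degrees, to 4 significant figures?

11.57°

Tangency of A1 to both parallel lines with radius 3.9 puts C and M at S ± 3.9·n: C = (2.276, 3.167), M = (-2.276, -3.167). Equal radii place U and V the same way about D: U = D + 3.9·n = (33.22, -19.07), V = D − 3.9·n = (28.66, -25.40). Then cos ∠VMU = MV·MU / (|MV||MU|), giving 11.57°.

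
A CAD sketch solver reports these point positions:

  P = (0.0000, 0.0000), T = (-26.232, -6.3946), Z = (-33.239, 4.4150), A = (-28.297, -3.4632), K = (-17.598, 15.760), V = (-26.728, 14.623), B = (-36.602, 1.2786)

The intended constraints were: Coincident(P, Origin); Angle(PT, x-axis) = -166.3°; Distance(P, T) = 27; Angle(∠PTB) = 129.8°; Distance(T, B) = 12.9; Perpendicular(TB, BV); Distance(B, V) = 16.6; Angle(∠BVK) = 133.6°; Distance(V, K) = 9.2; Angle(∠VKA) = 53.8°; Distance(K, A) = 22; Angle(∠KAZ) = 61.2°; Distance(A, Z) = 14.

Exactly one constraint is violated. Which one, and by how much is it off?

Distance(A, Z) = 14 — off by 4.70.

P = (0.00, 0.00) ✓; PT at -166.3° ✓; |PT| = 27.00 ✓; ∠PTB = 129.8° ✓; |TB| = 12.90 ✓; ∠(TB, BV) = 90.00° ✓; |BV| = 16.60 ✓; ∠BVK = 133.6° ✓; |VK| = 9.201 ✓; ∠VKA = 53.80° ✓; |KA| = 22.00 ✓; ∠KAZ = 61.20° ✓; |AZ| = 9.300 ✗.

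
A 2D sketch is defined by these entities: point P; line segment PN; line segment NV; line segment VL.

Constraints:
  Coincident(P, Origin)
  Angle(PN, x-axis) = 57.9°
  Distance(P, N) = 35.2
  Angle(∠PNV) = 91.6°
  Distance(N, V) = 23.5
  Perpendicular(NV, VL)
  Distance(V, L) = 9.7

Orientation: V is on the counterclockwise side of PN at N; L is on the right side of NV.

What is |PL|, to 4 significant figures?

51.13

∠PNV = 91.6°, so NV runs at 57.9° + (180° − 91.6°) = 146.3° from the x-axis; with |NV| = 23.5, V = N + 23.5·(cos 146.3°, sin 146.3°) = (-0.8457, 42.86). NV ⟂ VL; with |VL| = 9.7 on the right of NV, L = V + 9.7·(0.5548, 0.8320) = (4.536, 50.93). Then |PL| = |L − P| = 51.13.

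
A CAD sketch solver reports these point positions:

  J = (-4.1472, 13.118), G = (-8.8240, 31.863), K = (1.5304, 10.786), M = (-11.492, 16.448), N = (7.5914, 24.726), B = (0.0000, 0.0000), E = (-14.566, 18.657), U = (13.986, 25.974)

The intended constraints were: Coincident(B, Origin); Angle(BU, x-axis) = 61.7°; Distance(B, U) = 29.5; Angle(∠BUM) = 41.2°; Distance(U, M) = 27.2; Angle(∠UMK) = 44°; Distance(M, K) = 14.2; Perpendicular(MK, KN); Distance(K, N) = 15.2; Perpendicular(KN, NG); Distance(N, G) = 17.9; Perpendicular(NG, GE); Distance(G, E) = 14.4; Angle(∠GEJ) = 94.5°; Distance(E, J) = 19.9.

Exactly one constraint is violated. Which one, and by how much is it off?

Distance(E, J) = 19.9 — off by 8.10.

B = (0.00, 0.00) ✓; BU at 61.70° ✓; |BU| = 29.50 ✓; ∠BUM = 41.20° ✓; |UM| = 27.20 ✓; ∠UMK = 44.00° ✓; |MK| = 14.20 ✓; ∠(MK, KN) = 90.00° ✓; |KN| = 15.20 ✓; ∠(KN, NG) = 90.00° ✓; |NG| = 17.90 ✓; ∠(NG, GE) = 90.00° ✓; |GE| = 14.40 ✓; ∠GEJ = 94.50° ✓; |EJ| = 11.80 ✗.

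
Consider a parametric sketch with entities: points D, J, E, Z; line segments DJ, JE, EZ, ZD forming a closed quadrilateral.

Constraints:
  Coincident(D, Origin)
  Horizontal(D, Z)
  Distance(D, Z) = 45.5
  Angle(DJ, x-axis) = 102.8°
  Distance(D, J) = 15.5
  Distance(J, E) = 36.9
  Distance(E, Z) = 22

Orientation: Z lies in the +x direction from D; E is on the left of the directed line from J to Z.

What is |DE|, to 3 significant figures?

38.0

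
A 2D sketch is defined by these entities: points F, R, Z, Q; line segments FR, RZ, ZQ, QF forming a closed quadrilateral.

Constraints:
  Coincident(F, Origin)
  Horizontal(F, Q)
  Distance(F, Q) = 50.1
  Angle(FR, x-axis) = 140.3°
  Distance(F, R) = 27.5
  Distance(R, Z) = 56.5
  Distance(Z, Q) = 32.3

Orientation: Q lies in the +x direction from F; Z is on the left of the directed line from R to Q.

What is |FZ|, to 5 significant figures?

44.424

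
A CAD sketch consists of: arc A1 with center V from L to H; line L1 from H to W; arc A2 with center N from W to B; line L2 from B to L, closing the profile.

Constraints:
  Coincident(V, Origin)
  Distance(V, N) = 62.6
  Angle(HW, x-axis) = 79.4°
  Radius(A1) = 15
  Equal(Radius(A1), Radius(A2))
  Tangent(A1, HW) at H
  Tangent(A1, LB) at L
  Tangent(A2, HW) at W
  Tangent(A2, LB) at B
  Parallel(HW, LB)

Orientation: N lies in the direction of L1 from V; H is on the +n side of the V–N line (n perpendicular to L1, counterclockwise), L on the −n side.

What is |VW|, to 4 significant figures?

64.37

Tangency of A1 to both parallel lines with radius 15.0 puts H and L at V ± 15.0·n: H = (-14.74, 2.759), L = (14.74, -2.759). Equal radii place W and B the same way about N: W = N + 15.0·n = (-3.229, 64.29), B = N − 15.0·n = (26.26, 58.77). Then |VW| = |W − V| = 64.37.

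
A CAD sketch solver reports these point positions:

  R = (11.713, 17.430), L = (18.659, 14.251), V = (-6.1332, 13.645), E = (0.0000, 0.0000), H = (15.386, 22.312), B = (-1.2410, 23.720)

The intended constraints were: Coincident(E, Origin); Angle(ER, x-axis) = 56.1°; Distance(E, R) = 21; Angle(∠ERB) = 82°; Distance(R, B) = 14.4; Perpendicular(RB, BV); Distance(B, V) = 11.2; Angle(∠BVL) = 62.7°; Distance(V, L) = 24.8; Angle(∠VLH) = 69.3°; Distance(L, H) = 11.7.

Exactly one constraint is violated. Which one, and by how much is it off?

Distance(L, H) = 11.7 — off by 3.00.

E = (0.00, 0.00) ✓; ER at 56.10° ✓; |ER| = 21.00 ✓; ∠ERB = 82.00° ✓; |RB| = 14.40 ✓; ∠(RB, BV) = 90.00° ✓; |BV| = 11.20 ✓; ∠BVL = 62.70° ✓; |VL| = 24.80 ✓; ∠VLH = 69.30° ✓; |LH| = 8.700 ✗.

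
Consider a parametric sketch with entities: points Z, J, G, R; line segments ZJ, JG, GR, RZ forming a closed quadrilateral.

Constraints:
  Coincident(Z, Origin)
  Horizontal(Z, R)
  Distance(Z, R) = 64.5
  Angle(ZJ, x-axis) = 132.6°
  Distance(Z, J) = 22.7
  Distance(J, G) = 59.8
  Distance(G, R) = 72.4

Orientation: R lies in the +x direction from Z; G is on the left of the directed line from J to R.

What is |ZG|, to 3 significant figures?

65.7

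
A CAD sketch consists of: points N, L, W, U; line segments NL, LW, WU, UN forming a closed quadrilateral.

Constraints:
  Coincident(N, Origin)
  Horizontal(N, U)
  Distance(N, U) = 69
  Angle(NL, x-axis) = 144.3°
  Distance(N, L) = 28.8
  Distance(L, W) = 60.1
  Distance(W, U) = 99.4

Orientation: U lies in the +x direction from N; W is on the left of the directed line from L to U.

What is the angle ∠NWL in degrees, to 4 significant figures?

23.01°

Checks: |LW| = 60.10 ✓; |WU| = 99.40 ✓.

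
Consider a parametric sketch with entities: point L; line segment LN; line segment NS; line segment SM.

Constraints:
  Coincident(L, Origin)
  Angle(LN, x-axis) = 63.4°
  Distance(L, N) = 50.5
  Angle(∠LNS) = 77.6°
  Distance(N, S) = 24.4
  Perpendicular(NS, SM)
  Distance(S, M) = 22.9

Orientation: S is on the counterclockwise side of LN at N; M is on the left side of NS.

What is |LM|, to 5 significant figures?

29.696

∠LNS = 77.6°, so NS runs at 63.4° + (180° − 77.6°) = 165.80° from the x-axis; with |NS| = 24.4, S = N + 24.4·(cos 165.80°, sin 165.80°) = (-1.0426, 51.140). The perpendicularity gives SM at right angles to NS; with |SM| = 22.9 on the left of NS, M = S + 22.9·(-0.24531, -0.96945) = (-6.6602, 28.940). Then |LM| = |M − L| = 29.696.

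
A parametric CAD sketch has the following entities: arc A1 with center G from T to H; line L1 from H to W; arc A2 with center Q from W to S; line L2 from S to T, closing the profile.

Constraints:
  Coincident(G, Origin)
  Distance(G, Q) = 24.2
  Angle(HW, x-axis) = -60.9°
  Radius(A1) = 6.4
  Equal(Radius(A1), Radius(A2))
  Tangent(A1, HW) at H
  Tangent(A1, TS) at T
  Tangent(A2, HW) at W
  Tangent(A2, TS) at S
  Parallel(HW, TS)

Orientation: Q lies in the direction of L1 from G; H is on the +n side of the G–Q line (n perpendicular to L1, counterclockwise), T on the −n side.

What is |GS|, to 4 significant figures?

25.03

Tangency of A1 to both parallel lines with radius 6.4 puts H and T at G ± 6.4·n: H = (5.592, 3.113), T = (-5.592, -3.113). Equal radii place W and S the same way about Q: W = Q + 6.4·n = (17.36, -18.03), S = Q − 6.4·n = (6.177, -24.26). Then |GS| = |S − G| = 25.03.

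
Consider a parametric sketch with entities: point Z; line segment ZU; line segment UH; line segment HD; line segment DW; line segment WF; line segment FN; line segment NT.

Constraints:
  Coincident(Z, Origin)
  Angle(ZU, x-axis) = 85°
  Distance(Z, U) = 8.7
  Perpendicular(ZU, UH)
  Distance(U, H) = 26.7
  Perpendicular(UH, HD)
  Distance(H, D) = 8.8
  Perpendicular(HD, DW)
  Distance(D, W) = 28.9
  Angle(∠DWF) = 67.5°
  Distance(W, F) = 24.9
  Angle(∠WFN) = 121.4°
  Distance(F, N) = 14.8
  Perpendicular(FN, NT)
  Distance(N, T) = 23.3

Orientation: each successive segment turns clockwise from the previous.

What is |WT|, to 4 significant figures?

27.85

Z is at the origin; ZU runs at 85.0° with length 8.7, so U = (0.7583, 8.667). ZU ⟂ UH, so UH runs at -5.000°; with |UH| = 26.7, H = (27.36, 6.340). The perpendicularity gives HD at right angles to UH, so HD runs at -95.00°; with |HD| = 8.8, D = (26.59, -2.427). The perpendicularity gives DW at right angles to HD, so DW runs at 175.0°; with |DW| = 28.9, W = (-2.200, 0.09212). ∠DWF = 67.5° gives WF at 62.50° from the x-axis; with |WF| = 24.9, F = (9.297, 22.18). ∠WFN = 121.4° gives FN at 3.900° from the x-axis; with |FN| = 14.8, N = (24.06, 23.19). FN is perpendicular to NT, so NT runs at -86.10°; with |NT| = 23.3, T = (25.65, -0.06072). Then |WT| = |T − W| = 27.85.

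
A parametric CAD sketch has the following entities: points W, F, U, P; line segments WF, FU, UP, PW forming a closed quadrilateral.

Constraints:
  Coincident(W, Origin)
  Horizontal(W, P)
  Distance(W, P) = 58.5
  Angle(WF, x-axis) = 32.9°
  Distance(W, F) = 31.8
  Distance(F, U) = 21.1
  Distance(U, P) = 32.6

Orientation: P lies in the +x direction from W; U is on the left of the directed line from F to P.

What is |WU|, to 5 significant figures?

52.895

Checks: |FU| = 21.10 ✓; |UP| = 32.60 ✓.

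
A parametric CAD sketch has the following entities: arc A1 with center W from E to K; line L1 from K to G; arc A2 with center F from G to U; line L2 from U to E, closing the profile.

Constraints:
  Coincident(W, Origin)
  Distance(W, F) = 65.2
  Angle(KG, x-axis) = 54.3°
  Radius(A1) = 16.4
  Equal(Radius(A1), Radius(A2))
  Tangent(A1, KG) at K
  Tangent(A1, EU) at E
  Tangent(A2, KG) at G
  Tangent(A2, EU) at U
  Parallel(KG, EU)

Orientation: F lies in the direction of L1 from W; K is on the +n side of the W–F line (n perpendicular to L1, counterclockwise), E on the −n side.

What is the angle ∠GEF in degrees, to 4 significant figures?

12.59°

The slot axis is L1's direction at 54.3°, so u = (cos 54.3°, sin 54.3°) = (0.5835, 0.8121) and n = (−sin 54.3°, cos 54.3°) = (-0.8121, 0.5835). W is at the origin and F lies 65.2 along u from W, so F = 65.2·u = (38.05, 52.95). Tangency of A1 to both parallel lines with radius 16.4 puts K and E at W ± 16.4·n: K = (-13.32, 9.570), E = (13.32, -9.570). Equal radii place G and U the same way about F: G = F + 16.4·n = (24.73, 62.52), U = F − 16.4·n = (51.37, 43.38). Then cos ∠GEF = EG·EF / (|EG||EF|), giving 12.59°.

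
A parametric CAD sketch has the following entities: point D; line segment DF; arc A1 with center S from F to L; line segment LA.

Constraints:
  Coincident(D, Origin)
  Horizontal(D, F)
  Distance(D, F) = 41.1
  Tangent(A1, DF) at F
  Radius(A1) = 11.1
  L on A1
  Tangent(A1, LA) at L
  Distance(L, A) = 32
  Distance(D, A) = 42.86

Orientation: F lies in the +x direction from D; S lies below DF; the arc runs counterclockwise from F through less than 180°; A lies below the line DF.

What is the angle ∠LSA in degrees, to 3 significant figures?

70.9°

D is at the origin; DF is horizontal with |DF| = 41.1 and F on the +x side, so F = (41.1, 0.00). Tangency of A1 to DF means the radius SF is perpendicular to DF, so S = F + (0, -11.1) = (41.1, -11.1). Since SL ⟂ LA (tangency), |SA| = √(11.1² + 32.0²) = 33.9 regardless of where L sits on A1. So A lies on both circle(D, 42.86) and circle(S, 33.9); the below-DF intersection is A = (20.2, -37.8). L is the foot of the tangent from A: L = (30.6, -7.51).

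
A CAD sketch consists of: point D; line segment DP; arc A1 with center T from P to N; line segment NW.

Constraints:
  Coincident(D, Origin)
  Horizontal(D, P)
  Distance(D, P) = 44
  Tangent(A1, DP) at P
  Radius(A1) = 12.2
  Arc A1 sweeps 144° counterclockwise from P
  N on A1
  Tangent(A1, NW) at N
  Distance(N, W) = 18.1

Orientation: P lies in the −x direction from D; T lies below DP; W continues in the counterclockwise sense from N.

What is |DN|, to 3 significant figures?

55.7

The tangent condition forces TP to be normal to DP, so T = P + (0, -12.2) = (-44.0, -12.2). On A1, P sits at bearing 90° from T; a 144° counterclockwise sweep puts N at bearing 234°, so N = T + 12.2·(cos 234°, sin 234°) = (-51.2, -22.1). Then |DN| = |N − D| = 55.7.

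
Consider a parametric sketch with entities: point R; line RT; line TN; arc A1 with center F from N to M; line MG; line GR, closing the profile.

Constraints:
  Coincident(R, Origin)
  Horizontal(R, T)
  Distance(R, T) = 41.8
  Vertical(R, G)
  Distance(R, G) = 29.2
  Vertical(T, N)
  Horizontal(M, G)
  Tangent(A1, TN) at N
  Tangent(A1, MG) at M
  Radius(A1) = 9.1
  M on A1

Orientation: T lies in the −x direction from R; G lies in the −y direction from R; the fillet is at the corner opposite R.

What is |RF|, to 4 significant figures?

38.38

R and G share the same x with |RG| = 29.2 and G on the −y side, so G = (0.000, -29.20). The virtual corner opposite R is at (-41.80, -29.20). Tangency of A1 to TN means the radius FN is perpendicular to TN and since A1 is tangent to MG there, FM ⟂ MG, with radius 9.1, so the center F sits 9.1 in from both sides at F = (-32.70, -20.10). Then |RF| = |F − R| = 38.38.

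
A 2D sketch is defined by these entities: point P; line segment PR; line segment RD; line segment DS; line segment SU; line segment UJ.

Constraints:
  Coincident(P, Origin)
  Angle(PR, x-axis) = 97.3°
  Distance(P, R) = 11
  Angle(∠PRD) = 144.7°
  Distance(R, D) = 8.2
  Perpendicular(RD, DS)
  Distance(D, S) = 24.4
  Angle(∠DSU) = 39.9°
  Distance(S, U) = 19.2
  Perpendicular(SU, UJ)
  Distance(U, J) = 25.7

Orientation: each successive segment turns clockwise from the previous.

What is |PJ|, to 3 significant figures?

27.9

∠DSU = 39.9° gives SU at -168° from the x-axis; with |SU| = 19.2, U = (5.21, 2.74). SU is perpendicular to UJ, so UJ runs at 102°; with |UJ| = 25.7, J = (-0.0909, 27.9). Then |PJ| = |J − P| = 27.9.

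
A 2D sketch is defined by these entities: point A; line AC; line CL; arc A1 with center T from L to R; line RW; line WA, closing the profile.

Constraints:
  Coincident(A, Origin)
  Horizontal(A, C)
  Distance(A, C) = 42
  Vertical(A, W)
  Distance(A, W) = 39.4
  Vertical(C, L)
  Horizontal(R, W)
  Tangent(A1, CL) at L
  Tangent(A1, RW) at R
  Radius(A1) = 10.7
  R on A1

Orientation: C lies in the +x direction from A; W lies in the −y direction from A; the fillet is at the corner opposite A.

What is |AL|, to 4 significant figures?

50.87

The virtual corner opposite A is at (42.00, -39.40). Since A1 is tangent to CL there, TL ⟂ CL and tangency of A1 to RW means the radius TR is perpendicular to RW, with radius 10.7, so the center T sits 10.7 in from both sides at T = (31.30, -28.70). That places the tangent points at L = (42.00, -28.70) on CL and R = (31.30, -39.40) on RW. Then |AL| = |L − A| = 50.87.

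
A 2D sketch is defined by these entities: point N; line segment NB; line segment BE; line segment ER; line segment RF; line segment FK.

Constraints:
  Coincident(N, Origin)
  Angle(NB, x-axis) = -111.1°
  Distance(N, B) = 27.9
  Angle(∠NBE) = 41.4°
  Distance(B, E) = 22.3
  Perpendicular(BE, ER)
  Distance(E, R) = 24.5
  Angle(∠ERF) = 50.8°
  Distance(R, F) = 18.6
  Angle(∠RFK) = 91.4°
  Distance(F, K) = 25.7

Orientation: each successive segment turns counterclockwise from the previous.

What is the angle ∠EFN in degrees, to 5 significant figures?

65.113°

N is at the origin; NB runs at -111.1° with length 27.9, so B = (-10.044, -26.029). ∠NBE = 41.4° gives BE at 27.500° from the x-axis; with |BE| = 22.3, E = (9.7364, -15.732). BE is perpendicular to ER, so ER runs at 117.50°; with |ER| = 24.5, R = (-1.5764, 5.9994). ∠ERF = 50.8° gives RF at -113.30° from the x-axis; with |RF| = 18.6, F = (-8.9336, -11.084). Then cos ∠EFN = FE·FN / (|FE||FN|), giving 65.113°.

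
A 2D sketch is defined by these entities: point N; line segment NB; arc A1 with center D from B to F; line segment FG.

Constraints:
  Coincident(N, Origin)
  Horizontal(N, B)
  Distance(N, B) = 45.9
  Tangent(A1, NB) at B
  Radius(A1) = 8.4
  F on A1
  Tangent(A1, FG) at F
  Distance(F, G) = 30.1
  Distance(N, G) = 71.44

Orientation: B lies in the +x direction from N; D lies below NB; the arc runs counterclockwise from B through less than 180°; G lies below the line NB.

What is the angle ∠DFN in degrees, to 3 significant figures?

113°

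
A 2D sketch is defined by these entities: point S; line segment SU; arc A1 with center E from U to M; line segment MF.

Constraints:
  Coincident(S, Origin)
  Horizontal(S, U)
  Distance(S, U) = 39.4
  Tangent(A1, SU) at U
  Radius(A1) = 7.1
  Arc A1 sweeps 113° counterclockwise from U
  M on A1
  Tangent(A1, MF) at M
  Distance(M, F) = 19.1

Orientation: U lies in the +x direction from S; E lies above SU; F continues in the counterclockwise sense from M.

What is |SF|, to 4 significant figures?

47.26

S is at the origin; SU is horizontal with |SU| = 39.4 and U on the +x side, so U = (39.40, 0.000). Tangency of A1 to SU means the radius EU is perpendicular to SU, so E = U + (0, 7.1) = (39.40, 7.100). On A1, U sits at bearing -90° from E; a 113° counterclockwise sweep puts M at bearing 23°, so M = E + 7.1·(cos 23°, sin 23°) = (45.94, 9.874). Tangency of A1 to MF means the radius EM is perpendicular to MF, so MF runs along (−sin 23°, cos 23°); with |MF| = 19.1, F = (38.47, 27.46). Then |SF| = |F − S| = 47.26.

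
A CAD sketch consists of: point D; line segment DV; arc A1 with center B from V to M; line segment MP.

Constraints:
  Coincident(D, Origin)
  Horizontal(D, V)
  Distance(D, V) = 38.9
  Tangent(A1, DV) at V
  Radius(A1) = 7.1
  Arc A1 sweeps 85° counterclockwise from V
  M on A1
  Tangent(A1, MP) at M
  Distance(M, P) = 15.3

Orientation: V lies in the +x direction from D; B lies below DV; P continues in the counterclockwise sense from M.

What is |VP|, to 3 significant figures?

23.3

On A1, V sits at bearing 90° from B; an 85° counterclockwise sweep puts M at bearing 175°, so M = B + 7.1·(cos 175°, sin 175°) = (31.8, -6.48). Tangency of A1 to MP means the radius BM is perpendicular to MP, so MP runs along (−sin 175°, cos 175°); with |MP| = 15.3, P = (30.5, -21.7). Then |VP| = |P − V| = 23.3.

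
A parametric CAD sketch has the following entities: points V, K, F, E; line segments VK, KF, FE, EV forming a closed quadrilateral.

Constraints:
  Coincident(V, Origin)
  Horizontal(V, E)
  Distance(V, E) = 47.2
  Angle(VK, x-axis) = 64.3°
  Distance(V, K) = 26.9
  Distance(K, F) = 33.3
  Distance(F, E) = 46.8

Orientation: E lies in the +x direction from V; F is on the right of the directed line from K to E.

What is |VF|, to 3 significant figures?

7.36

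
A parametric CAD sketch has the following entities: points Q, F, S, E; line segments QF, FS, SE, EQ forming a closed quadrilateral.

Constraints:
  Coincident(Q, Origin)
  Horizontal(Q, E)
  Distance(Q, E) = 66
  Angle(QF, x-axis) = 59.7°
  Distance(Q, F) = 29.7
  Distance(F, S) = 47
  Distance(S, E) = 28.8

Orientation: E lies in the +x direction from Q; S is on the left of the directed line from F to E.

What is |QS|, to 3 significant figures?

68.1

Q is at the origin; Q and E share the same y with |QE| = 66.0 and E in +x, so E = (66.0, 0). QF runs at 59.7° with |QF| = 29.7, so F = (15.0, 25.6). S is determined by |FS| = 47.0 and |SE| = 28.8 together: it lies at the intersection of circle(F, 47.0) and circle(E, 28.8). With |FE| = 57.1, the foot of the radical line on FE is 40.6 from F and the perpendicular offset is √(47.0² − 40.6²) = 23.6. Taking the left-of-FE solution: S = (61.9, 28.5).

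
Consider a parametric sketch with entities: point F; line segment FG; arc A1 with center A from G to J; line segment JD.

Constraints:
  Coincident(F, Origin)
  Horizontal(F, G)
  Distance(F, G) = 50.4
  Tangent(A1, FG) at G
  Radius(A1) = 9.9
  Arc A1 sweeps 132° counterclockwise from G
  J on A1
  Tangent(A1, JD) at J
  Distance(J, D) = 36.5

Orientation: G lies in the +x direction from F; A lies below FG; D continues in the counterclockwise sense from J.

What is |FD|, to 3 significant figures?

80.4

F is at the origin; F and G share the same y with |FG| = 50.4 and G on the +x side, so G = (50.4, 0.00). Since A1 is tangent to FG there, AG ⟂ FG, so A = G + (0, -9.9) = (50.4, -9.90). On A1, G sits at bearing 90° from A; a 132° counterclockwise sweep puts J at bearing 222°, so J = A + 9.9·(cos 222°, sin 222°) = (43.0, -16.5). Since A1 is tangent to JD there, AJ ⟂ JD, so JD runs along (−sin 222°, cos 222°); with |JD| = 36.5, D = (67.5, -43.6). Then |FD| = |D − F| = 80.4.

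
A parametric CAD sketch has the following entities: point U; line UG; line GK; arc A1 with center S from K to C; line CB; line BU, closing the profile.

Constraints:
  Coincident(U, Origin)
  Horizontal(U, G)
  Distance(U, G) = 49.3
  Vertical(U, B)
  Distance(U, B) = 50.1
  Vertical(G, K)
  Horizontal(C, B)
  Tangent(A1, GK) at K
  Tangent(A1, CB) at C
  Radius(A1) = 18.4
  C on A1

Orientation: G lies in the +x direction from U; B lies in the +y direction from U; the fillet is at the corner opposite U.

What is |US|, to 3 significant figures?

44.3

U is at the origin; UG is horizontal with |UG| = 49.3 and G on the +x side, so G = (49.3, 0.00). UB is vertical with |UB| = 50.1 and B on the +y side, so B = (0.00, 50.1). The virtual corner opposite U is at (49.3, 50.1). A1 meets GK tangentially, so SK is at right angles to GK and A1 meets CB tangentially, so SC is at right angles to CB, with radius 18.4, so the center S sits 18.4 in from both sides at S = (30.9, 31.7). Then |US| = |S − U| = 44.3.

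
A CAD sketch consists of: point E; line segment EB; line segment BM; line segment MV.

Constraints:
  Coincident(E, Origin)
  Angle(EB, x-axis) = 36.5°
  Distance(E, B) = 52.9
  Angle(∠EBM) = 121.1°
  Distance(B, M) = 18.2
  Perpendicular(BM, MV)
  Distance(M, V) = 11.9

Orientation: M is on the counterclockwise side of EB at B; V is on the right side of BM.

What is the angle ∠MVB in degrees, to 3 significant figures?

56.8°

E is at the origin; EB runs at 36.5° with length 52.9, so B = 52.9·(cos 36.5°, sin 36.5°) = (42.5, 31.5). ∠EBM = 121.1°, so BM runs at 36.5° + (180° − 121.1°) = 95.4° from the x-axis; with |BM| = 18.2, M = B + 18.2·(cos 95.4°, sin 95.4°) = (40.8, 49.6). BM is perpendicular to MV; with |MV| = 11.9 on the right of BM, V = M + 11.9·(0.996, 0.0941) = (52.7, 50.7). Then cos ∠MVB = VM·VB / (|VM||VB|), giving 56.8°.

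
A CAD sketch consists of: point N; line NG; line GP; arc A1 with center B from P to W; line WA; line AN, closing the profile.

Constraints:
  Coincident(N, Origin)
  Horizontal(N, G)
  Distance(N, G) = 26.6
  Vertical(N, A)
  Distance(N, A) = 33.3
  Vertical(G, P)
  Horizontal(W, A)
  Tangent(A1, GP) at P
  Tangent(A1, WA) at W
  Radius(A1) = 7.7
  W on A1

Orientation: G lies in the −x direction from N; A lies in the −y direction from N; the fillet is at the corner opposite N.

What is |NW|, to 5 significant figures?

38.290

N is at the origin; NG is horizontal with |NG| = 26.6 and G on the −x side, so G = (-26.600, 0.0000). NA is vertical with |NA| = 33.3 and A on the −y side, so A = (0.0000, -33.300). The virtual corner opposite N is at (-26.600, -33.300). A1 meets GP tangentially, so BP is at right angles to GP and tangency of A1 to WA means the radius BW is perpendicular to WA, with radius 7.7, so the center B sits 7.7 in from both sides at B = (-18.900, -25.600). That places the tangent points at P = (-26.600, -25.600) on GP and W = (-18.900, -33.300) on WA. Then |NW| = |W − N| = 38.290.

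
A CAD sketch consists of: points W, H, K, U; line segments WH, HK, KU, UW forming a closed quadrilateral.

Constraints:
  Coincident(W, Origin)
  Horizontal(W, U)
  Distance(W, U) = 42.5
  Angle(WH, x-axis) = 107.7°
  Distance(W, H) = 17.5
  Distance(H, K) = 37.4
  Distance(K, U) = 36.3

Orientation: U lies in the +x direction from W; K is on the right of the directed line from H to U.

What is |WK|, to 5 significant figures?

20.171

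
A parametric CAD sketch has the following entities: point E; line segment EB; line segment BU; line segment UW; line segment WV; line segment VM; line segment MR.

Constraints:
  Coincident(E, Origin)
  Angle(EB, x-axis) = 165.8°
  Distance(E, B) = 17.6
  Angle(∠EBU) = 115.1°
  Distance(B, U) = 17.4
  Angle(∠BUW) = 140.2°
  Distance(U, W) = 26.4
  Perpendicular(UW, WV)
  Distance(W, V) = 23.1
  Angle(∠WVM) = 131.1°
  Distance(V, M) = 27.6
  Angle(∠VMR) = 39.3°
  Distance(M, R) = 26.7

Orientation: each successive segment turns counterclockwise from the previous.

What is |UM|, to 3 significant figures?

41.6

E is at the origin; EB runs at 165.8° with length 17.6, so B = (-17.1, 4.32). ∠EBU = 115.1° gives BU at -129° from the x-axis; with |BU| = 17.4, U = (-28.1, -9.15). ∠BUW = 140.2° gives UW at -89.5° from the x-axis; with |UW| = 26.4, W = (-27.9, -35.5). The perpendicularity gives WV at right angles to UW, so WV runs at 0.500°; with |WV| = 23.1, V = (-4.75, -35.3). ∠WVM = 131.1° gives VM at 49.4° from the x-axis; with |VM| = 27.6, M = (13.2, -14.4). Then |UM| = |M − U| = 41.6.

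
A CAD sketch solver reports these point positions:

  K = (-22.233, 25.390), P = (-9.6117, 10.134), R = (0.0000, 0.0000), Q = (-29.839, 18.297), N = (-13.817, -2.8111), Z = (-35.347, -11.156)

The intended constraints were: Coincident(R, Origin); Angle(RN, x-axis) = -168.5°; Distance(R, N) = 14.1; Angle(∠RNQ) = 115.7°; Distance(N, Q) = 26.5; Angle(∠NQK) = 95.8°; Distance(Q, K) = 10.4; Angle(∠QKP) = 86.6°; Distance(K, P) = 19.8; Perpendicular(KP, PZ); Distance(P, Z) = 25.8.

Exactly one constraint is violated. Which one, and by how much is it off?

Distance(P, Z) = 25.8 — off by 7.60.

R = (0.00, 0.00) ✓; RN at -168.5° ✓; |RN| = 14.10 ✓; ∠RNQ = 115.7° ✓; |NQ| = 26.50 ✓; ∠NQK = 95.80° ✓; |QK| = 10.40 ✓; ∠QKP = 86.60° ✓; |KP| = 19.80 ✓; ∠(KP, PZ) = 90.00° ✓; |PZ| = 33.40 ✗.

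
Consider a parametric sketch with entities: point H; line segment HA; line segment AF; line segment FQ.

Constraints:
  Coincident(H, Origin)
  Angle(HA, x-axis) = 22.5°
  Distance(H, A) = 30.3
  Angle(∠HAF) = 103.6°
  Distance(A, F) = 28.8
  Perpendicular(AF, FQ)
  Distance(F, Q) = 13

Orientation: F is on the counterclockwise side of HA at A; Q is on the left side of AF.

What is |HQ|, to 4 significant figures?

39.51

∠HAF = 103.6°, so AF runs at 22.5° + (180° − 103.6°) = 98.90° from the x-axis; with |AF| = 28.8, F = A + 28.8·(cos 98.90°, sin 98.90°) = (23.54, 40.05). The perpendicularity gives FQ at right angles to AF; with |FQ| = 13.0 on the left of AF, Q = F + 13.0·(-0.9880, -0.1547) = (10.69, 38.04). Then |HQ| = |Q − H| = 39.51.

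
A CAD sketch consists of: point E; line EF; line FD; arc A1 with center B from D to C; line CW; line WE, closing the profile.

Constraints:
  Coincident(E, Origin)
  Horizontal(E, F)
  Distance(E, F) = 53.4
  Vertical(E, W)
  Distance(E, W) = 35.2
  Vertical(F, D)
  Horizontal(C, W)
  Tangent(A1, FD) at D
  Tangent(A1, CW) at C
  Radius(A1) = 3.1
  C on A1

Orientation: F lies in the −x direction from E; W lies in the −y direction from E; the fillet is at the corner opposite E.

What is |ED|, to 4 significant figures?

62.31

The virtual corner opposite E is at (-53.40, -35.20). Since A1 is tangent to FD there, BD ⟂ FD and A1 meets CW tangentially, so BC is at right angles to CW, with radius 3.1, so the center B sits 3.1 in from both sides at B = (-50.30, -32.10). That places the tangent points at D = (-53.40, -32.10) on FD and C = (-50.30, -35.20) on CW. Then |ED| = |D − E| = 62.31.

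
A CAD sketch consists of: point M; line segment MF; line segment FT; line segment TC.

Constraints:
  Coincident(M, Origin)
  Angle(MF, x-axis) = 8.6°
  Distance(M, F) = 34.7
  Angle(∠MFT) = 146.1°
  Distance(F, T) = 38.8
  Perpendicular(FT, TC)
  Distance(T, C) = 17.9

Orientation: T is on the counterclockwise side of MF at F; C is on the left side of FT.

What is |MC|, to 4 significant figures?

67.62

∠MFT = 146.1°, so FT runs at 8.6° + (180° − 146.1°) = 42.50° from the x-axis; with |FT| = 38.8, T = F + 38.8·(cos 42.50°, sin 42.50°) = (62.92, 31.40). FT is perpendicular to TC; with |TC| = 17.9 on the left of FT, C = T + 17.9·(-0.6756, 0.7373) = (50.82, 44.60). Then |MC| = |C − M| = 67.62.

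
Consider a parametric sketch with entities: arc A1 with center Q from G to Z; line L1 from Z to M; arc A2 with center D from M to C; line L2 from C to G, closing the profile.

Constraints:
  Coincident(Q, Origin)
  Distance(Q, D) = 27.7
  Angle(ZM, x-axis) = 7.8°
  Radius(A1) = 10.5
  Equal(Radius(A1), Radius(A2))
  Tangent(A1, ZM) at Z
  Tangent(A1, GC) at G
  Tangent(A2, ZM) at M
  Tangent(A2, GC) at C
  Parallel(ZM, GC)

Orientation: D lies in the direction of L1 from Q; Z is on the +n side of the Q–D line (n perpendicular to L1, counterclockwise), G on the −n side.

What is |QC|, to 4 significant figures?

29.62

The slot axis is L1's direction at 7.8°, so u = (cos 7.8°, sin 7.8°) = (0.9907, 0.1357) and n = (−sin 7.8°, cos 7.8°) = (-0.1357, 0.9907). Q is at the origin and D lies 27.7 along u from Q, so D = 27.7·u = (27.44, 3.759). Tangency of A1 to both parallel lines with radius 10.5 puts Z and G at Q ± 10.5·n: Z = (-1.425, 10.40), G = (1.425, -10.40). Equal radii place M and C the same way about D: M = D + 10.5·n = (26.02, 14.16), C = D − 10.5·n = (28.87, -6.644). Then |QC| = |C − Q| = 29.62.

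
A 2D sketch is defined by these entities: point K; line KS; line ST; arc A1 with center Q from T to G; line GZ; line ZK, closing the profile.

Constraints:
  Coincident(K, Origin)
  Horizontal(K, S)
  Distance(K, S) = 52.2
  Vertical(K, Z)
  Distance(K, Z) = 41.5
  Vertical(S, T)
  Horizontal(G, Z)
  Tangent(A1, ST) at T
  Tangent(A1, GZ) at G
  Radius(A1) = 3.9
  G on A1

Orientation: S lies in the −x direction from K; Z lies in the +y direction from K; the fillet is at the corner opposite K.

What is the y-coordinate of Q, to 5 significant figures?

37.600

K is at the origin; KS is horizontal with |KS| = 52.2 and S on the −x side, so S = (-52.200, 0.0000). KZ is vertical with |KZ| = 41.5 and Z on the +y side, so Z = (0.0000, 41.500). The virtual corner opposite K is at (-52.200, 41.500). Tangency of A1 to ST means the radius QT is perpendicular to ST and A1 meets GZ tangentially, so QG is at right angles to GZ, with radius 3.9, so the center Q sits 3.9 in from both sides at Q = (-48.300, 37.600). So Q.y = 37.600.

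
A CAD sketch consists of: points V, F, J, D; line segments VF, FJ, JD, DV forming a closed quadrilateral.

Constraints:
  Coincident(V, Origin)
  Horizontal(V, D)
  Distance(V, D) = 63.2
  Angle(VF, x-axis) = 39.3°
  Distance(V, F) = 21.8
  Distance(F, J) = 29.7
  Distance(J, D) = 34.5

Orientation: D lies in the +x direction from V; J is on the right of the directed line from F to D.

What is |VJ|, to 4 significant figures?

33.34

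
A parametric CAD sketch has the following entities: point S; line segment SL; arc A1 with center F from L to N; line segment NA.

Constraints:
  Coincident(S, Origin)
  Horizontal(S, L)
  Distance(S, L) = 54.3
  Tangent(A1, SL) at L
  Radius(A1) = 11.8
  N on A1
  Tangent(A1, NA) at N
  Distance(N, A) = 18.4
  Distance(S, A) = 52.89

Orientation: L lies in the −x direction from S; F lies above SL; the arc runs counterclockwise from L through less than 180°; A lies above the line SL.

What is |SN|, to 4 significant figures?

44.23

Checks: ∠(FL, LS) = 90.00° ✓; |FL| = 11.80 ✓; |FN| = 11.80 ✓; ∠(FN, NA) = 90.00° ✓; |NA| = 18.40 ✓; |SA| = 52.89 ✓.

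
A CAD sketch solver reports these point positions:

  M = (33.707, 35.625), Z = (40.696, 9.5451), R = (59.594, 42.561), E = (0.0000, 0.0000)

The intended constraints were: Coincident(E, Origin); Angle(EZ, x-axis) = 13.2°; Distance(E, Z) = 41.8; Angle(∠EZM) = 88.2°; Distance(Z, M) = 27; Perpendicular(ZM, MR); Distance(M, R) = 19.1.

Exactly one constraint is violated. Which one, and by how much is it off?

Distance(M, R) = 19.1 — off by 7.70.

E = (0.00, 0.00) ✓; EZ at 13.20° ✓; |EZ| = 41.80 ✓; ∠EZM = 88.20° ✓; |ZM| = 27.00 ✓; ∠(ZM, MR) = 90.00° ✓; |MR| = 26.80 ✗.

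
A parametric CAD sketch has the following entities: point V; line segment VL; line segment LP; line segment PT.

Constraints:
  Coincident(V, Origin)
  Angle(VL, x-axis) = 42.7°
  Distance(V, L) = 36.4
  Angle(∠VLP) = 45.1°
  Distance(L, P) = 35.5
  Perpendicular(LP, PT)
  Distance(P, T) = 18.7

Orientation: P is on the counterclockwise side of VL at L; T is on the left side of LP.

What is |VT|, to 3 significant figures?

12.1

V is at the origin; VL runs at 42.7° with length 36.4, so L = 36.4·(cos 42.7°, sin 42.7°) = (26.8, 24.7). ∠VLP = 45.1°, so LP runs at 42.7° + (180° − 45.1°) = 178° from the x-axis; with |LP| = 35.5, P = L + 35.5·(cos 178°, sin 178°) = (-8.72, 26.2). LP is perpendicular to PT; with |PT| = 18.7 on the left of LP, T = P + 18.7·(-0.0419, -0.999) = (-9.50, 7.49). Then |VT| = |T − V| = 12.1.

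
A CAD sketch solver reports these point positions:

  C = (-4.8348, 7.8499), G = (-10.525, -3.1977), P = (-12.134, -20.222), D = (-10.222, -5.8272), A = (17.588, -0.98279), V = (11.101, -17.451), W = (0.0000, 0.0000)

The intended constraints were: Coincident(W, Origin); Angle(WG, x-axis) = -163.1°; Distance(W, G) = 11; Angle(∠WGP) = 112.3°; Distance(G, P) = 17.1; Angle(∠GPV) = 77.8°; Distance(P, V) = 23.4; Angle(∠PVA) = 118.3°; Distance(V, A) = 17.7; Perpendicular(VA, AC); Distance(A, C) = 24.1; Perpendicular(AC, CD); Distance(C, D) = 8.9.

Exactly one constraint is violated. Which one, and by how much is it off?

Distance(C, D) = 8.9 — off by 5.80.

W = (0.00, 0.00) ✓; WG at -163.1° ✓; |WG| = 11.00 ✓; ∠WGP = 112.3° ✓; |GP| = 17.10 ✓; ∠GPV = 77.80° ✓; |PV| = 23.40 ✓; ∠PVA = 118.3° ✓; |VA| = 17.70 ✓; ∠(VA, AC) = 90.00° ✓; |AC| = 24.10 ✓; ∠(AC, CD) = 90.00° ✓; |CD| = 14.70 ✗.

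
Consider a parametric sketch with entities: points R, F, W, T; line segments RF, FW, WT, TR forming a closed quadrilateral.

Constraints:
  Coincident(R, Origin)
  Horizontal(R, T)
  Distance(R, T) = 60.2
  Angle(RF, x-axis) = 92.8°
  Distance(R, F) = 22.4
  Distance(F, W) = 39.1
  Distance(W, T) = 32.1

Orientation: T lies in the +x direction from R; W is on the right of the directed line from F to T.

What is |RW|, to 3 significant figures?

28.5

Checks: |FW| = 39.10 ✓; |WT| = 32.10 ✓.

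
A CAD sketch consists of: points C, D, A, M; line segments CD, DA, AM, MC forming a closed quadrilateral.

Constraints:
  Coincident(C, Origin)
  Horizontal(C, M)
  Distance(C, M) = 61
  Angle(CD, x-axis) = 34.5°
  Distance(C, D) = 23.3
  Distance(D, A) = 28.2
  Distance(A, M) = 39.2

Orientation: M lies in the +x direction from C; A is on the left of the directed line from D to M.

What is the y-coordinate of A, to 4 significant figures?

32.78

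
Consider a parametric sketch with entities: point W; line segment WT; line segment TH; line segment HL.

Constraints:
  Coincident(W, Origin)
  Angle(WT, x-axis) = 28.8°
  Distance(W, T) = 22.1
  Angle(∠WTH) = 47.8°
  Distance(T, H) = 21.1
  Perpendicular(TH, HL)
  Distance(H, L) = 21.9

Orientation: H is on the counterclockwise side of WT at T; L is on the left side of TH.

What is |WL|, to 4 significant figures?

8.348

∠WTH = 47.8°, so TH runs at 28.8° + (180° − 47.8°) = 161.0° from the x-axis; with |TH| = 21.1, H = T + 21.1·(cos 161.0°, sin 161.0°) = (-0.5841, 17.52). The perpendicularity gives HL at right angles to TH; with |HL| = 21.9 on the left of TH, L = H + 21.9·(-0.3256, -0.9455) = (-7.714, -3.191). Then |WL| = |L − W| = 8.348.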